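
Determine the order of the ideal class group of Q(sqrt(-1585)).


K = Q(sqrt(-1585)). d mod 4 = 3, so D = disc(K) = 4d = -6340
h(K) equals the number of primitive reduced positive-definite forms (a, b, c) = a*x^2 + b*x*y + c*y^2 with b^2 - 4ac = D,
where reduced means |b| <= a <= c, with b >= 0 whenever |b| = a or a = c, and primitive means gcd(a, b, c) = 1.
Reduced forces 3a^2 <= |D| = 6340, so 1 <= a <= 45; b must have the parity of D, and c = (b^2 - D)/(4a) must be an integer >= a.
Enumerate a = 1..45, b in [-a, a]:
  a=1: (1, 0, 1585)  [1]
  a=2: (2, 2, 793)  [1]
  a=3..4: none
  a=5: (5, 0, 317)  [1]
  a=6: none
  a=7: (7, -4, 227), (7, 4, 227)  [2]
  a=8..9: none
  a=10: (10, 10, 161)  [1]
  a=11..12: none
  a=13: (13, -2, 122), (13, 2, 122)  [2]
  a=14: (14, -10, 115), (14, 10, 115)  [2]
  a=15..16: none
  a=17: (17, -16, 97), (17, 16, 97)  [2]
  a=18: none
  a=19: (19, -14, 86), (19, 14, 86)  [2]
  a=20..22: none
  a=23: (23, -10, 70), (23, 10, 70)  [2]
  a=24..25: none
  a=26: (26, -2, 61), (26, 2, 61)  [2]
  a=27..33: none
  a=34: (34, -18, 49), (34, 18, 49)  [2]
  a=35: (35, -10, 46), (35, 10, 46)  [2]
  a=36..37: none
  a=38: (38, -14, 43), (38, 14, 43)  [2]
  a=39..45: none
Total reduced forms: 1 + 1 + 1 + 2 + 1 + 2 + 2 + 2 + 2 + 2 + 2 + 2 + 2 + 2 = 24
h = 24

24


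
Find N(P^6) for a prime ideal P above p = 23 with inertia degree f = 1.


N(P^a) = p^(a*f)
= 23^(6*1)
= 23^6
= 148035889

148035889


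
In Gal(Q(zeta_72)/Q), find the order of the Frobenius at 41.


The Frobenius at p in Gal(Q(zeta_n)/Q) = (Z/nZ)* is the class of p, so its order is ord_72(41), the smallest k >= 1 with 41^k = 1 mod 72.
n = 72 = 2^3 * 3^2, phi(72) = 24; the order divides phi(n).
Divisors of 24: 1, 2, 3, 4, 6, 8, 12, 24
Repeated squaring mod 72: 41^1 = 41, 41^2 = 25, 41^4 = 49, 41^8 = 25, 41^16 = 49
Test divisors in increasing order:
  k=1: 41^1 = 41 mod 72
  k=2: 41^2 = 25 mod 72
  k=3: 41^3 = 25 * 41 = 17 mod 72
  k=4: 41^4 = 49 mod 72
  k=6: 41^6 = 49 * 25 = 1 mod 72  <- first divisor giving 1
Order = 6

6


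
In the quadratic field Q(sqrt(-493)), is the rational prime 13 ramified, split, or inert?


K = Q(sqrt(-493)). Since d mod 4 = 3, disc(K) = -1972.
Check p | disc: -1972 mod 13 = 4.
p does not divide disc. Compute Legendre symbol (d/p):
1^((13-1)/2) mod 13 = 1
(d/p) = 1, so p splits: (p) = P*P' with e=1, f=1, g=2.
Therefore p is split.

split


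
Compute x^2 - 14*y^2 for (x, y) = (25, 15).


x^2 - d*y^2
= 25^2 - 14*15^2
= 625 - 3150
= -2525

-2525


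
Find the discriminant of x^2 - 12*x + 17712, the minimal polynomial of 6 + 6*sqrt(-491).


The element 6 + 6*sqrt(-491) has minimal polynomial:
x^2 - 12*x + 17712
Discriminant = (-12)^2 - 4*(17712)
= 144 - 70848
= -70704

-70704


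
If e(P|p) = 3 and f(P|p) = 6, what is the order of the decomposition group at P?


|D_P| = e * f
= 3 * 6
= 18

18


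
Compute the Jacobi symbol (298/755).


Compute (298/755) via quadratic reciprocity:
  pull out 2: (2/755) = -1  (since 755 mod 8 = 3)
  reciprocity: (149/755) -> +(755/149)
  reduce: (10/149)
  pull out 2: (2/149) = -1  (since 149 mod 8 = 5)
  reciprocity: (5/149) -> +(149/5)
  reduce: (4/5)
  pull out 2: (2/5) = -1  (since 5 mod 8 = 5)
  pull out 2: (2/5) = -1  (since 5 mod 8 = 5)
  (1/5) = 1
Product of signs = 1

1


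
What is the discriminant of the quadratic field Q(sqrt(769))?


For K = Q(sqrt(d)) with d squarefree: disc(K) = d if d = 1 mod 4, and disc(K) = 4d if d = 2 or 3 mod 4.
Here d = 769, and d mod 4 = 1.
d = 1 mod 4 (O_K = Z[(1+sqrt(d))/2]), so disc(K) = d = 769

769


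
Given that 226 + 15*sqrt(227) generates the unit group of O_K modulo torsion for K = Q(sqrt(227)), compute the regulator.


epsilon = 226 + 15*sqrt(227)
= 451.9978
R = ln(451.9978)
= 6.1137

6.1137


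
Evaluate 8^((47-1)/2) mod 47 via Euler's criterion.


p = 47 is prime and the exponent is (p-1)/2 = 23, so by Euler's criterion 8^23 = (8/47) = +1 or -1 mod 47.
Compute by square-and-multiply:
  23 = 16 + 4 + 2 + 1 (binary 10111)
  Repeated squaring mod 47: 8^1 = 8, 8^2 = 17, 8^4 = 7, 8^8 = 2, 8^16 = 4
  8^23 = 8^16 * 8^4 * 8^2 * 8^1 = 4 * 7 * 17 * 8 mod 47
    4 * 7 = 28 = 28 mod 47
    28 * 17 = 476 = 6 mod 47
    6 * 8 = 48 = 1 mod 47
  8^23 = 1 mod 47
Result 1: 8 is a quadratic residue mod 47.
8^23 mod 47 = 1

1


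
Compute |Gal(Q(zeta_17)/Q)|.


|Gal(Q(zeta_17)/Q)| = phi(17)
= 16

16


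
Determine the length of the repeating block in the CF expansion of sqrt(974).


Run the CF algorithm for sqrt(974).
a_0 = floor(sqrt(974)) = 31; set m_0=0, q_0=1.
Recurrence: m' = q*a - m,  q' = (d - m'^2)/q,  a' = floor((a_0 + m')/q').
  step 1: m=31, q=13, a=4
  step 2: m=21, q=41, a=1
  step 3: m=20, q=14, a=3
  step 4: m=22, q=35, a=1
  step 5: m=13, q=23, a=1
  step 6: m=10, q=38, a=1
  step 7: m=28, q=5, a=11
  step 8: m=27, q=49, a=1
  step 9: m=22, q=10, a=5
  step 10: m=28, q=19, a=3
  step 11: m=29, q=7, a=8
  step 12: m=27, q=35, a=1
  step 13: m=8, q=26, a=1
  step 14: m=18, q=25, a=1
  step 15: m=7, q=37, a=1
  step 16: m=30, q=2, a=30
  step 17: m=30, q=37, a=1
  step 18: m=7, q=25, a=1
  step 19: m=18, q=26, a=1
  step 20: m=8, q=35, a=1
  step 21: m=27, q=7, a=8
  step 22: m=29, q=19, a=3
  step 23: m=28, q=10, a=5
  step 24: m=22, q=49, a=1
  step 25: m=27, q=5, a=11
  step 26: m=28, q=38, a=1
  step 27: m=10, q=23, a=1
  step 28: m=13, q=35, a=1
  step 29: m=22, q=14, a=3
  step 30: m=20, q=41, a=1
  step 31: m=21, q=13, a=4
  step 32: m=31, q=1, a=62
a_32 = 2*a_0 = 62, so the period closes here.
sqrt(974) = [31; 4, 1, 3, 1, 1, 1, 11, 1, 5, 3, 8, 1, 1, 1, 1, 30, 1, 1, 1, 1, 8, 3, 5, 1, 11, 1, 1, 1, 3, 1, 4, 62]
Period length = 32

32


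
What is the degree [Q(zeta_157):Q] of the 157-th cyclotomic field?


The degree equals Euler's totient phi(157).
157 = 157
phi(157) = 156

156


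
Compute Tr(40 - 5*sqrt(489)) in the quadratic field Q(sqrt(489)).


Tr(a + b*sqrt(d)) = (a + b*sqrt(d)) + (a - b*sqrt(d)) = 2a
= 2 * (40)
= 80

80


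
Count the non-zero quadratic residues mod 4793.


For prime p, the number of non-zero quadratic residues is (p-1)/2.
= (4793-1)/2
= 2396

2396


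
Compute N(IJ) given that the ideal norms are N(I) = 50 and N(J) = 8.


N(IJ) = N(I) * N(J)
= 50 * 8
= 400

400


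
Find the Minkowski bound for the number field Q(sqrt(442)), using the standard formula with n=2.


d = 442, d mod 4 = 2, so disc(K) = 4d = 1768; |disc(K)| = 1768
Real quadratic field, so n = 2, s = r2 = 0, r1 = 2
M = (n!/n^n) * (4/pi)^s * sqrt(|disc(K)|) = (2!/2^2) * (4/pi)^0 * sqrt(1768)
= 0.5 * 1.000000 * 42.047592
= 21.0238

21.0238


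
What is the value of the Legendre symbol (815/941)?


p = 941 is prime, so compute (815/941) with the reciprocity algorithm (Jacobi-symbol steps: pull out 2s via (2/n), flip via reciprocity, reduce):
  reciprocity: (815/941) -> +(941/815)
  reduce: (126/815)
  pull out 2: (2/815) = +1  (since 815 mod 8 = 7)
  reciprocity: (63/815) -> -(815/63)
  reduce: (59/63)
  reciprocity: (59/63) -> -(63/59)
  reduce: (4/59)
  pull out 2: (2/59) = -1  (since 59 mod 8 = 3)
  pull out 2: (2/59) = -1  (since 59 mod 8 = 3)
  (1/59) = 1
Product of signs = 1
(815/941) = 1

1


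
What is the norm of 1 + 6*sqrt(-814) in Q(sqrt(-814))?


N(a + b*sqrt(d)) = a^2 - d*b^2
= (1)^2 - (-814)*(6)^2
= 1 + 29304
= 29305

29305


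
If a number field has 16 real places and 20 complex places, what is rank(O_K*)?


By Dirichlet's unit theorem:
rank = r1 + r2 - 1
= 16 + 20 - 1
= 35

35


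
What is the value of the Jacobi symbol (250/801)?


Compute (250/801) via quadratic reciprocity:
  pull out 2: (2/801) = +1  (since 801 mod 8 = 1)
  reciprocity: (125/801) -> +(801/125)
  reduce: (51/125)
  reciprocity: (51/125) -> +(125/51)
  reduce: (23/51)
  reciprocity: (23/51) -> -(51/23)
  reduce: (5/23)
  reciprocity: (5/23) -> +(23/5)
  reduce: (3/5)
  reciprocity: (3/5) -> +(5/3)
  reduce: (2/3)
  pull out 2: (2/3) = -1  (since 3 mod 8 = 3)
  (1/3) = 1
Product of signs = 1

1


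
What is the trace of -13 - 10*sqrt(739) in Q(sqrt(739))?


Tr(a + b*sqrt(d)) = (a + b*sqrt(d)) + (a - b*sqrt(d)) = 2a
= 2 * (-13)
= -26

-26


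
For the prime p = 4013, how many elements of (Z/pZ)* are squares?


For prime p, the number of non-zero quadratic residues is (p-1)/2.
= (4013-1)/2
= 2006

2006


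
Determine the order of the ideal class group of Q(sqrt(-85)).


K = Q(sqrt(-85)). d mod 4 = 3, so D = disc(K) = 4d = -340
h(K) equals the number of primitive reduced positive-definite forms (a, b, c) = a*x^2 + b*x*y + c*y^2 with b^2 - 4ac = D,
where reduced means |b| <= a <= c, with b >= 0 whenever |b| = a or a = c, and primitive means gcd(a, b, c) = 1.
Reduced forces 3a^2 <= |D| = 340, so 1 <= a <= 10; b must have the parity of D, and c = (b^2 - D)/(4a) must be an integer >= a.
Enumerate a = 1..10, b in [-a, a]:
  a=1: (1, 0, 85)  [1]
  a=2: (2, 2, 43)  [1]
  a=3..4: none
  a=5: (5, 0, 17)  [1]
  a=6..9: none
  a=10: (10, 10, 11)  [1]
Total reduced forms: 1 + 1 + 1 + 1 = 4
h = 4

4


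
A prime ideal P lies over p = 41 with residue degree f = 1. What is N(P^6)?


N(P^a) = p^(a*f)
= 41^(6*1)
= 41^6
= 4750104241

4750104241


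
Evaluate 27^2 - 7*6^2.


x^2 - d*y^2
= 27^2 - 7*6^2
= 729 - 252
= 477

477


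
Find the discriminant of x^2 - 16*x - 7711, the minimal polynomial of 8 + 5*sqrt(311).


The element 8 + 5*sqrt(311) has minimal polynomial:
x^2 - 16*x - 7711
Discriminant = (-16)^2 - 4*(-7711)
= 256 + 30844
= 31100

31100


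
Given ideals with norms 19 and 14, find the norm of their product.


N(IJ) = N(I) * N(J)
= 19 * 14
= 266

266


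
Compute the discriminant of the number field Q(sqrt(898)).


For K = Q(sqrt(d)) with d squarefree: disc(K) = d if d = 1 mod 4, and disc(K) = 4d if d = 2 or 3 mod 4.
Here d = 898, and d mod 4 = 2.
d = 2 mod 4, not 1 (O_K = Z[sqrt(d)]), so disc(K) = 4d = 4 * (898) = 3592

3592


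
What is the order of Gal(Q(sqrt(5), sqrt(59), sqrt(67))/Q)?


The 3 square roots of distinct primes are multiplicatively independent over Q,
so [K:Q] = 2^3 and Gal(K/Q) is isomorphic to (Z/2Z)^3.
|Gal| = 2^3 = 8

8


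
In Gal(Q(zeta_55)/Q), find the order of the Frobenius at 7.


The Frobenius at p in Gal(Q(zeta_n)/Q) = (Z/nZ)* is the class of p, so its order is ord_55(7), the smallest k >= 1 with 7^k = 1 mod 55.
n = 55 = 5 * 11, phi(55) = 40; the order divides phi(n).
Divisors of 40: 1, 2, 4, 5, 8, 10, 20, 40
Repeated squaring mod 55: 7^1 = 7, 7^2 = 49, 7^4 = 36, 7^8 = 31, 7^16 = 26, 7^32 = 16
Test divisors in increasing order:
  k=1: 7^1 = 7 mod 55
  k=2: 7^2 = 49 mod 55
  k=4: 7^4 = 36 mod 55
  k=5: 7^5 = 36 * 7 = 32 mod 55
  k=8: 7^8 = 31 mod 55
  k=10: 7^10 = 31 * 49 = 34 mod 55
  k=20: 7^20 = 26 * 36 = 1 mod 55  <- first divisor giving 1
Order = 20

20


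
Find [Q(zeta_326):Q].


The degree equals Euler's totient phi(326).
326 = 2 * 163
phi(326) = 162

162


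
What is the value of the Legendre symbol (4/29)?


p = 29 is prime, so compute (4/29) with the reciprocity algorithm (Jacobi-symbol steps: pull out 2s via (2/n), flip via reciprocity, reduce):
  pull out 2: (2/29) = -1  (since 29 mod 8 = 5)
  pull out 2: (2/29) = -1  (since 29 mod 8 = 5)
  (1/29) = 1
Product of signs = 1
(4/29) = 1

1


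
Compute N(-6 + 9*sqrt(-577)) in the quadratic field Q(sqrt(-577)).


N(a + b*sqrt(d)) = a^2 - d*b^2
= (-6)^2 - (-577)*(9)^2
= 36 + 46737
= 46773

46773


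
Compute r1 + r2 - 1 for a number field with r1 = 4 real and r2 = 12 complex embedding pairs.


By Dirichlet's unit theorem:
rank = r1 + r2 - 1
= 4 + 12 - 1
= 15

15


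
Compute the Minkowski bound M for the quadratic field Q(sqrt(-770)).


d = -770, d mod 4 = 2, so disc(K) = 4d = -3080; |disc(K)| = 3080
Imaginary quadratic field, so n = 2, s = r2 = 1, r1 = 0
M = (n!/n^n) * (4/pi)^s * sqrt(|disc(K)|) = (2!/2^2) * (4/pi)^1 * sqrt(3080)
= 0.5 * 1.273240 * 55.497748
= 35.3310

35.3310


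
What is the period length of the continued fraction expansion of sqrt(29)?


Run the CF algorithm for sqrt(29).
a_0 = floor(sqrt(29)) = 5; set m_0=0, q_0=1.
Recurrence: m' = q*a - m,  q' = (d - m'^2)/q,  a' = floor((a_0 + m')/q').
  step 1: m=5, q=4, a=2
  step 2: m=3, q=5, a=1
  step 3: m=2, q=5, a=1
  step 4: m=3, q=4, a=2
  step 5: m=5, q=1, a=10
a_5 = 2*a_0 = 10, so the period closes here.
sqrt(29) = [5; 2, 1, 1, 2, 10]
Period length = 5

5


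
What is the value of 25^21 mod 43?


p = 43 is prime and the exponent is (p-1)/2 = 21, so by Euler's criterion 25^21 = (25/43) = +1 or -1 mod 43.
Compute by square-and-multiply:
  21 = 16 + 4 + 1 (binary 10101)
  Repeated squaring mod 43: 25^1 = 25, 25^2 = 23, 25^4 = 13, 25^8 = 40, 25^16 = 9
  25^21 = 25^16 * 25^4 * 25^1 = 9 * 13 * 25 mod 43
    9 * 13 = 117 = 31 mod 43
    31 * 25 = 775 = 1 mod 43
  25^21 = 1 mod 43
Result 1: 25 is a quadratic residue mod 43.
25^21 mod 43 = 1

1


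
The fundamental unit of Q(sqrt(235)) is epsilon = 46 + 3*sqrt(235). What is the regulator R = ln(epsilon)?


epsilon = 46 + 3*sqrt(235)
= 91.9891
R = ln(91.9891)
= 4.5217

4.5217


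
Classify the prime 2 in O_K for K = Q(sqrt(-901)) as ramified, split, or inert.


K = Q(sqrt(-901)). Since d mod 4 = 3, disc(K) = -3604.
Check p | disc: -3604 mod 2 = 0.
p divides disc, so p ramifies: (p) = P^2 with e=2, f=1, g=1.
Therefore p is ramified.

ramified


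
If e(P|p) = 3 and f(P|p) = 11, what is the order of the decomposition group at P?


|D_P| = e * f
= 3 * 11
= 33

33


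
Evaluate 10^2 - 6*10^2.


x^2 - d*y^2
= 10^2 - 6*10^2
= 100 - 600
= -500

-500


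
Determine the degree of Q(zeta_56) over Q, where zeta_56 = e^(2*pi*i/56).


The degree equals Euler's totient phi(56).
56 = 2^3 * 7
phi(56) = 24

24


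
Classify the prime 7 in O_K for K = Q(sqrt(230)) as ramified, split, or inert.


K = Q(sqrt(230)). Since d mod 4 = 2, disc(K) = 920.
Check p | disc: 920 mod 7 = 3.
p does not divide disc. Compute Legendre symbol (d/p):
6^((7-1)/2) mod 7 = -1
(d/p) = -1, so p is inert: (p) stays prime with e=1, f=2, g=1.
Therefore p is inert.

inert


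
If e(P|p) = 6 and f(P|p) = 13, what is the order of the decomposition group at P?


|D_P| = e * f
= 6 * 13
= 78

78


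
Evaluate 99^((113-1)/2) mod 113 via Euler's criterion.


p = 113 is prime and the exponent is (p-1)/2 = 56, so by Euler's criterion 99^56 = (99/113) = +1 or -1 mod 113.
Compute by square-and-multiply:
  56 = 32 + 16 + 8 (binary 111000)
  Repeated squaring mod 113: 99^1 = 99, 99^2 = 83, 99^4 = 109, 99^8 = 16, 99^16 = 30, 99^32 = 109
  99^56 = 99^32 * 99^16 * 99^8 = 109 * 30 * 16 mod 113
    109 * 30 = 3270 = 106 mod 113
    106 * 16 = 1696 = 1 mod 113
  99^56 = 1 mod 113
Result 1: 99 is a quadratic residue mod 113.
99^56 mod 113 = 1

1


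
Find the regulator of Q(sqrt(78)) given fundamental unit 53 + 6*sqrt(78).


epsilon = 53 + 6*sqrt(78)
= 105.9906
R = ln(105.9906)
= 4.6634

4.6634


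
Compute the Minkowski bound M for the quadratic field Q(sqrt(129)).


d = 129, d mod 4 = 1, so disc(K) = d = 129; |disc(K)| = 129
Real quadratic field, so n = 2, s = r2 = 0, r1 = 2
M = (n!/n^n) * (4/pi)^s * sqrt(|disc(K)|) = (2!/2^2) * (4/pi)^0 * sqrt(129)
= 0.5 * 1.000000 * 11.357817
= 5.6789

5.6789


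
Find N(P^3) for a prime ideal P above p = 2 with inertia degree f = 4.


N(P^a) = p^(a*f)
= 2^(3*4)
= 2^12
= 4096

4096


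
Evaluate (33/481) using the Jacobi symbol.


Compute (33/481) via quadratic reciprocity:
  reciprocity: (33/481) -> +(481/33)
  reduce: (19/33)
  reciprocity: (19/33) -> +(33/19)
  reduce: (14/19)
  pull out 2: (2/19) = -1  (since 19 mod 8 = 3)
  reciprocity: (7/19) -> -(19/7)
  reduce: (5/7)
  reciprocity: (5/7) -> +(7/5)
  reduce: (2/5)
  pull out 2: (2/5) = -1  (since 5 mod 8 = 5)
  (1/5) = 1
Product of signs = -1

-1


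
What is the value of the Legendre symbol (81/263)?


p = 263 is prime, so compute (81/263) with the reciprocity algorithm (Jacobi-symbol steps: pull out 2s via (2/n), flip via reciprocity, reduce):
  reciprocity: (81/263) -> +(263/81)
  reduce: (20/81)
  pull out 2: (2/81) = +1  (since 81 mod 8 = 1)
  pull out 2: (2/81) = +1  (since 81 mod 8 = 1)
  reciprocity: (5/81) -> +(81/5)
  reduce: (1/5)
  (1/5) = 1
Product of signs = 1
(81/263) = 1

1


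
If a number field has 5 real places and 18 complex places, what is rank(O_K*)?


By Dirichlet's unit theorem:
rank = r1 + r2 - 1
= 5 + 18 - 1
= 22

22


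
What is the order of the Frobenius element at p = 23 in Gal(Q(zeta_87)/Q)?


The Frobenius at p in Gal(Q(zeta_n)/Q) = (Z/nZ)* is the class of p, so its order is ord_87(23), the smallest k >= 1 with 23^k = 1 mod 87.
n = 87 = 3 * 29, phi(87) = 56; the order divides phi(n).
Divisors of 56: 1, 2, 4, 7, 8, 14, 28, 56
Repeated squaring mod 87: 23^1 = 23, 23^2 = 7, 23^4 = 49, 23^8 = 52, 23^16 = 7, 23^32 = 49
Test divisors in increasing order:
  k=1: 23^1 = 23 mod 87
  k=2: 23^2 = 7 mod 87
  k=4: 23^4 = 49 mod 87
  k=7: 23^7 = 49 * 7 * 23 = 59 mod 87
  k=8: 23^8 = 52 mod 87
  k=14: 23^14 = 52 * 49 * 7 = 1 mod 87  <- first divisor giving 1
Order = 14

14


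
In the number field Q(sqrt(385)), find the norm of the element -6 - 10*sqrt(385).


N(a + b*sqrt(d)) = a^2 - d*b^2
= (-6)^2 - (385)*(-10)^2
= 36 - 38500
= -38464

-38464


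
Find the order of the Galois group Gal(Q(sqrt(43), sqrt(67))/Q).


The 2 square roots of distinct primes are multiplicatively independent over Q,
so [K:Q] = 2^2 and Gal(K/Q) is isomorphic to (Z/2Z)^2.
|Gal| = 2^2 = 4

4


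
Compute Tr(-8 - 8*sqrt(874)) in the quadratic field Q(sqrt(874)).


Tr(a + b*sqrt(d)) = (a + b*sqrt(d)) + (a - b*sqrt(d)) = 2a
= 2 * (-8)
= -16

-16


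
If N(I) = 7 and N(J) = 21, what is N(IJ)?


N(IJ) = N(I) * N(J)
= 7 * 21
= 147

147


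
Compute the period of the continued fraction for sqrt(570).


Run the CF algorithm for sqrt(570).
a_0 = floor(sqrt(570)) = 23; set m_0=0, q_0=1.
Recurrence: m' = q*a - m,  q' = (d - m'^2)/q,  a' = floor((a_0 + m')/q').
  step 1: m=23, q=41, a=1
  step 2: m=18, q=6, a=6
  step 3: m=18, q=41, a=1
  step 4: m=23, q=1, a=46
a_4 = 2*a_0 = 46, so the period closes here.
sqrt(570) = [23; 1, 6, 1, 46]
Period length = 4

4


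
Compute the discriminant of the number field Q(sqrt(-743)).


For K = Q(sqrt(d)) with d squarefree: disc(K) = d if d = 1 mod 4, and disc(K) = 4d if d = 2 or 3 mod 4.
Here d = -743, and d mod 4 = 1.
d = 1 mod 4 (O_K = Z[(1+sqrt(d))/2]), so disc(K) = d = -743

-743


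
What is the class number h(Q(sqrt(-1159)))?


K = Q(sqrt(-1159)). d mod 4 = 1, so D = disc(K) = d = -1159
h(K) equals the number of primitive reduced positive-definite forms (a, b, c) = a*x^2 + b*x*y + c*y^2 with b^2 - 4ac = D,
where reduced means |b| <= a <= c, with b >= 0 whenever |b| = a or a = c, and primitive means gcd(a, b, c) = 1.
Reduced forces 3a^2 <= |D| = 1159, so 1 <= a <= 19; b must have the parity of D, and c = (b^2 - D)/(4a) must be an integer >= a.
Enumerate a = 1..19, b in [-a, a]:
  a=1: (1, 1, 290)  [1]
  a=2: (2, -1, 145), (2, 1, 145)  [2]
  a=3: none
  a=4: (4, -3, 73), (4, 3, 73)  [2]
  a=5: (5, -1, 58), (5, 1, 58)  [2]
  a=6..7: none
  a=8: (8, -5, 37), (8, 5, 37)  [2]
  a=9: none
  a=10: (10, -9, 31), (10, -1, 29), (10, 1, 29), (10, 9, 31)  [4]
  a=11..15: none
  a=16: (16, -11, 20), (16, 11, 20)  [2]
  a=17..18: none
  a=19: (19, 19, 20)  [1]
Total reduced forms: 1 + 2 + 2 + 2 + 2 + 4 + 2 + 1 = 16
h = 16

16


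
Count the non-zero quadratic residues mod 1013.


For prime p, the number of non-zero quadratic residues is (p-1)/2.
= (1013-1)/2
= 506

506


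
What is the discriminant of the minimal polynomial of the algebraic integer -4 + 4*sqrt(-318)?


The element -4 + 4*sqrt(-318) has minimal polynomial:
x^2 + 8*x + 5104
Discriminant = (8)^2 - 4*(5104)
= 64 - 20416
= -20352

-20352


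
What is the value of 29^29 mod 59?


p = 59 is prime and the exponent is (p-1)/2 = 29, so by Euler's criterion 29^29 = (29/59) = +1 or -1 mod 59.
Compute by square-and-multiply:
  29 = 16 + 8 + 4 + 1 (binary 11101)
  Repeated squaring mod 59: 29^1 = 29, 29^2 = 15, 29^4 = 48, 29^8 = 3, 29^16 = 9
  29^29 = 29^16 * 29^8 * 29^4 * 29^1 = 9 * 3 * 48 * 29 mod 59
    9 * 3 = 27 = 27 mod 59
    27 * 48 = 1296 = 57 mod 59
    57 * 29 = 1653 = 1 mod 59
  29^29 = 1 mod 59
Result 1: 29 is a quadratic residue mod 59.
29^29 mod 59 = 1

1


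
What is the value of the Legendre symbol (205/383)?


p = 383 is prime, so compute (205/383) with the reciprocity algorithm (Jacobi-symbol steps: pull out 2s via (2/n), flip via reciprocity, reduce):
  reciprocity: (205/383) -> +(383/205)
  reduce: (178/205)
  pull out 2: (2/205) = -1  (since 205 mod 8 = 5)
  reciprocity: (89/205) -> +(205/89)
  reduce: (27/89)
  reciprocity: (27/89) -> +(89/27)
  reduce: (8/27)
  pull out 2: (2/27) = -1  (since 27 mod 8 = 3)
  pull out 2: (2/27) = -1  (since 27 mod 8 = 3)
  pull out 2: (2/27) = -1  (since 27 mod 8 = 3)
  (1/27) = 1
Product of signs = 1
(205/383) = 1

1


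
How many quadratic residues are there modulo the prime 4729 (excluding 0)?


For prime p, the number of non-zero quadratic residues is (p-1)/2.
= (4729-1)/2
= 2364

2364


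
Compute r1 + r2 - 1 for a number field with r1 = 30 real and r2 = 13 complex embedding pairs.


By Dirichlet's unit theorem:
rank = r1 + r2 - 1
= 30 + 13 - 1
= 42

42


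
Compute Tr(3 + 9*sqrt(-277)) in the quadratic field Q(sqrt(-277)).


Tr(a + b*sqrt(d)) = (a + b*sqrt(d)) + (a - b*sqrt(d)) = 2a
= 2 * (3)
= 6

6


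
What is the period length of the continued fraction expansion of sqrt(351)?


Run the CF algorithm for sqrt(351).
a_0 = floor(sqrt(351)) = 18; set m_0=0, q_0=1.
Recurrence: m' = q*a - m,  q' = (d - m'^2)/q,  a' = floor((a_0 + m')/q').
  step 1: m=18, q=27, a=1
  step 2: m=9, q=10, a=2
  step 3: m=11, q=23, a=1
  step 4: m=12, q=9, a=3
  step 5: m=15, q=14, a=2
  step 6: m=13, q=13, a=2
  step 7: m=13, q=14, a=2
  step 8: m=15, q=9, a=3
  step 9: m=12, q=23, a=1
  step 10: m=11, q=10, a=2
  step 11: m=9, q=27, a=1
  step 12: m=18, q=1, a=36
a_12 = 2*a_0 = 36, so the period closes here.
sqrt(351) = [18; 1, 2, 1, 3, 2, 2, 2, 3, 1, 2, 1, 36]
Period length = 12

12


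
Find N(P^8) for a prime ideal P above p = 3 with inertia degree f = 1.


N(P^a) = p^(a*f)
= 3^(8*1)
= 3^8
= 6561

6561


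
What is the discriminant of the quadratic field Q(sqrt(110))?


For K = Q(sqrt(d)) with d squarefree: disc(K) = d if d = 1 mod 4, and disc(K) = 4d if d = 2 or 3 mod 4.
Here d = 110, and d mod 4 = 2.
d = 2 mod 4, not 1 (O_K = Z[sqrt(d)]), so disc(K) = 4d = 4 * (110) = 440

440


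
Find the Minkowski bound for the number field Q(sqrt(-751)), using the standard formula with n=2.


d = -751, d mod 4 = 1, so disc(K) = d = -751; |disc(K)| = 751
Imaginary quadratic field, so n = 2, s = r2 = 1, r1 = 0
M = (n!/n^n) * (4/pi)^s * sqrt(|disc(K)|) = (2!/2^2) * (4/pi)^1 * sqrt(751)
= 0.5 * 1.273240 * 27.404379
= 17.4462

17.4462


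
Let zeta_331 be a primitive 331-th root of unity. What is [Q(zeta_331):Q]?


The degree equals Euler's totient phi(331).
331 = 331
phi(331) = 330

330


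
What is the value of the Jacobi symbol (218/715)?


Compute (218/715) via quadratic reciprocity:
  pull out 2: (2/715) = -1  (since 715 mod 8 = 3)
  reciprocity: (109/715) -> +(715/109)
  reduce: (61/109)
  reciprocity: (61/109) -> +(109/61)
  reduce: (48/61)
  pull out 2: (2/61) = -1  (since 61 mod 8 = 5)
  pull out 2: (2/61) = -1  (since 61 mod 8 = 5)
  pull out 2: (2/61) = -1  (since 61 mod 8 = 5)
  pull out 2: (2/61) = -1  (since 61 mod 8 = 5)
  reciprocity: (3/61) -> +(61/3)
  reduce: (1/3)
  (1/3) = 1
Product of signs = -1

-1


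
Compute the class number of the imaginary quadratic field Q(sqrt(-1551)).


K = Q(sqrt(-1551)). d mod 4 = 1, so D = disc(K) = d = -1551
h(K) equals the number of primitive reduced positive-definite forms (a, b, c) = a*x^2 + b*x*y + c*y^2 with b^2 - 4ac = D,
where reduced means |b| <= a <= c, with b >= 0 whenever |b| = a or a = c, and primitive means gcd(a, b, c) = 1.
Reduced forces 3a^2 <= |D| = 1551, so 1 <= a <= 22; b must have the parity of D, and c = (b^2 - D)/(4a) must be an integer >= a.
Enumerate a = 1..22, b in [-a, a]:
  a=1: (1, 1, 388)  [1]
  a=2: (2, -1, 194), (2, 1, 194)  [2]
  a=3: (3, 3, 130)  [1]
  a=4: (4, -1, 97), (4, 1, 97)  [2]
  a=5: (5, -3, 78), (5, 3, 78)  [2]
  a=6: (6, -3, 65), (6, 3, 65)  [2]
  a=7: none
  a=8: (8, -7, 50), (8, 7, 50)  [2]
  a=9: none
  a=10: (10, -7, 40), (10, -3, 39), (10, 3, 39), (10, 7, 40)  [4]
  a=11: (11, 11, 38)  [1]
  a=12: (12, -9, 34), (12, 9, 34)  [2]
  a=13: (13, -3, 30), (13, 3, 30)  [2]
  a=14: none
  a=15: (15, -3, 26), (15, 3, 26)  [2]
  a=16: (16, -7, 25), (16, 7, 25)  [2]
  a=17: (17, -9, 24), (17, 9, 24)  [2]
  a=18: none
  a=19: (19, -11, 22), (19, 11, 22)  [2]
  a=20: (20, -17, 23), (20, 7, 20), (20, 17, 23)  [3]
  a=21..22: none
Total reduced forms: 1 + 2 + 1 + 2 + 2 + 2 + 2 + 4 + 1 + 2 + 2 + 2 + 2 + 2 + 2 + 3 = 32
h = 32

32


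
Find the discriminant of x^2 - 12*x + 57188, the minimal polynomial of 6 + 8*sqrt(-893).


The element 6 + 8*sqrt(-893) has minimal polynomial:
x^2 - 12*x + 57188
Discriminant = (-12)^2 - 4*(57188)
= 144 - 228752
= -228608

-228608


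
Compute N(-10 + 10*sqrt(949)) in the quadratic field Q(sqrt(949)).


N(a + b*sqrt(d)) = a^2 - d*b^2
= (-10)^2 - (949)*(10)^2
= 100 - 94900
= -94800

-94800


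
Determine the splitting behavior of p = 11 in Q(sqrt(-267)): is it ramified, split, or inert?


K = Q(sqrt(-267)). Since d mod 4 = 1, disc(K) = -267.
Check p | disc: -267 mod 11 = 8.
p does not divide disc. Compute Legendre symbol (d/p):
8^((11-1)/2) mod 11 = -1
(d/p) = -1, so p is inert: (p) stays prime with e=1, f=2, g=1.
Therefore p is inert.

inert


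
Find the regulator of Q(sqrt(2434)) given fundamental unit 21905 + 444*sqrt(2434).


epsilon = 21905 + 444*sqrt(2434)
= 43810.0000
R = ln(43810.0000)
= 10.6876

10.6876


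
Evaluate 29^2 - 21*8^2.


x^2 - d*y^2
= 29^2 - 21*8^2
= 841 - 1344
= -503

-503


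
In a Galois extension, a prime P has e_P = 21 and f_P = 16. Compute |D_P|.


|D_P| = e * f
= 21 * 16
= 336

336


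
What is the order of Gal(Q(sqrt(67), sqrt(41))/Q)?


The 2 square roots of distinct primes are multiplicatively independent over Q,
so [K:Q] = 2^2 and Gal(K/Q) is isomorphic to (Z/2Z)^2.
|Gal| = 2^2 = 4

4


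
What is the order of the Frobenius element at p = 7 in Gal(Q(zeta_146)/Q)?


The Frobenius at p in Gal(Q(zeta_n)/Q) = (Z/nZ)* is the class of p, so its order is ord_146(7), the smallest k >= 1 with 7^k = 1 mod 146.
n = 146 = 2 * 73, phi(146) = 72; the order divides phi(n).
Divisors of 72: 1, 2, 3, 4, 6, 8, 9, 12, 18, 24, 36, 72
Repeated squaring mod 146: 7^1 = 7, 7^2 = 49, 7^4 = 65, 7^8 = 137, 7^16 = 81, 7^32 = 137, 7^64 = 81
Test divisors in increasing order:
  k=1: 7^1 = 7 mod 146
  k=2: 7^2 = 49 mod 146
  k=3: 7^3 = 49 * 7 = 51 mod 146
  k=4: 7^4 = 65 mod 146
  k=6: 7^6 = 65 * 49 = 119 mod 146
  k=8: 7^8 = 137 mod 146
  k=9: 7^9 = 137 * 7 = 83 mod 146
  k=12: 7^12 = 137 * 65 = 145 mod 146
  k=18: 7^18 = 81 * 49 = 27 mod 146
  k=24: 7^24 = 81 * 137 = 1 mod 146  <- first divisor giving 1
Order = 24

24


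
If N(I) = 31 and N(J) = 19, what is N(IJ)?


N(IJ) = N(I) * N(J)
= 31 * 19
= 589

589


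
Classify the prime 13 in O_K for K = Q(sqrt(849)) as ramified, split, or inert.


K = Q(sqrt(849)). Since d mod 4 = 1, disc(K) = 849.
Check p | disc: 849 mod 13 = 4.
p does not divide disc. Compute Legendre symbol (d/p):
4^((13-1)/2) mod 13 = 1
(d/p) = 1, so p splits: (p) = P*P' with e=1, f=1, g=2.
Therefore p is split.

split


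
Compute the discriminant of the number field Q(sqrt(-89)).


For K = Q(sqrt(d)) with d squarefree: disc(K) = d if d = 1 mod 4, and disc(K) = 4d if d = 2 or 3 mod 4.
Here d = -89, and d mod 4 = 3.
d = 3 mod 4, not 1 (O_K = Z[sqrt(d)]), so disc(K) = 4d = 4 * (-89) = -356

-356


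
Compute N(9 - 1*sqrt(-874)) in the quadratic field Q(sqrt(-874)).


N(a + b*sqrt(d)) = a^2 - d*b^2
= (9)^2 - (-874)*(-1)^2
= 81 + 874
= 955

955


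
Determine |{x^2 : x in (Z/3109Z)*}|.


For prime p, the number of non-zero quadratic residues is (p-1)/2.
= (3109-1)/2
= 1554

1554


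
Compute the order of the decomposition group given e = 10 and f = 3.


|D_P| = e * f
= 10 * 3
= 30

30


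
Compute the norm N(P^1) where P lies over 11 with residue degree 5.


N(P^a) = p^(a*f)
= 11^(1*5)
= 11^5
= 161051

161051


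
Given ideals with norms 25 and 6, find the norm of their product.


N(IJ) = N(I) * N(J)
= 25 * 6
= 150

150


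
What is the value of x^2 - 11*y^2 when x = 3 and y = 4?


x^2 - d*y^2
= 3^2 - 11*4^2
= 9 - 176
= -167

-167


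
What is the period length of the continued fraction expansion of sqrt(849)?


Run the CF algorithm for sqrt(849).
a_0 = floor(sqrt(849)) = 29; set m_0=0, q_0=1.
Recurrence: m' = q*a - m,  q' = (d - m'^2)/q,  a' = floor((a_0 + m')/q').
  step 1: m=29, q=8, a=7
  step 2: m=27, q=15, a=3
  step 3: m=18, q=35, a=1
  step 4: m=17, q=16, a=2
  step 5: m=15, q=39, a=1
  step 6: m=24, q=7, a=7
  step 7: m=25, q=32, a=1
  step 8: m=7, q=25, a=1
  step 9: m=18, q=21, a=2
  step 10: m=24, q=13, a=4
  step 11: m=28, q=5, a=11
  step 12: m=27, q=24, a=2
  step 13: m=21, q=17, a=2
  step 14: m=13, q=40, a=1
  step 15: m=27, q=3, a=18
  step 16: m=27, q=40, a=1
  step 17: m=13, q=17, a=2
  step 18: m=21, q=24, a=2
  step 19: m=27, q=5, a=11
  step 20: m=28, q=13, a=4
  step 21: m=24, q=21, a=2
  step 22: m=18, q=25, a=1
  step 23: m=7, q=32, a=1
  step 24: m=25, q=7, a=7
  step 25: m=24, q=39, a=1
  step 26: m=15, q=16, a=2
  step 27: m=17, q=35, a=1
  step 28: m=18, q=15, a=3
  step 29: m=27, q=8, a=7
  step 30: m=29, q=1, a=58
a_30 = 2*a_0 = 58, so the period closes here.
sqrt(849) = [29; 7, 3, 1, 2, 1, 7, 1, 1, 2, 4, 11, 2, 2, 1, 18, 1, 2, 2, 11, 4, 2, 1, 1, 7, 1, 2, 1, 3, 7, 58]
Period length = 30

30


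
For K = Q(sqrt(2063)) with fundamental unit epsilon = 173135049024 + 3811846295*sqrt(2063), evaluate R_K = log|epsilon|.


epsilon = 173135049024 + 3811846295*sqrt(2063)
= 3.4627e+11
R = ln(3.4627e+11)
= 26.5705

26.5705


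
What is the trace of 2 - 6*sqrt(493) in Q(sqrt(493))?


Tr(a + b*sqrt(d)) = (a + b*sqrt(d)) + (a - b*sqrt(d)) = 2a
= 2 * (2)
= 4

4


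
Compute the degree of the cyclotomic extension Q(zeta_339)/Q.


The degree equals Euler's totient phi(339).
339 = 3 * 113
phi(339) = 224

224


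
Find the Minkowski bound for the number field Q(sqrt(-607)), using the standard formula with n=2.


d = -607, d mod 4 = 1, so disc(K) = d = -607; |disc(K)| = 607
Imaginary quadratic field, so n = 2, s = r2 = 1, r1 = 0
M = (n!/n^n) * (4/pi)^s * sqrt(|disc(K)|) = (2!/2^2) * (4/pi)^1 * sqrt(607)
= 0.5 * 1.273240 * 24.637370
= 15.6846

15.6846


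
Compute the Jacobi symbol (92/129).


Compute (92/129) via quadratic reciprocity:
  pull out 2: (2/129) = +1  (since 129 mod 8 = 1)
  pull out 2: (2/129) = +1  (since 129 mod 8 = 1)
  reciprocity: (23/129) -> +(129/23)
  reduce: (14/23)
  pull out 2: (2/23) = +1  (since 23 mod 8 = 7)
  reciprocity: (7/23) -> -(23/7)
  reduce: (2/7)
  pull out 2: (2/7) = +1  (since 7 mod 8 = 7)
  (1/7) = 1
Product of signs = -1

-1


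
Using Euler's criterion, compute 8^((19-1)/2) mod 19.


p = 19 is prime and the exponent is (p-1)/2 = 9, so by Euler's criterion 8^9 = (8/19) = +1 or -1 mod 19.
Compute by square-and-multiply:
  9 = 8 + 1 (binary 1001)
  Repeated squaring mod 19: 8^1 = 8, 8^2 = 7, 8^4 = 11, 8^8 = 7
  8^9 = 8^8 * 8^1 = 7 * 8 mod 19
    7 * 8 = 56 = 18 mod 19
  8^9 = 18 mod 19
Result 18 = p - 1 = -1 mod 19: 8 is a quadratic non-residue mod 19. As a residue in [0, p-1] the value is 18.
8^9 mod 19 = 18

18


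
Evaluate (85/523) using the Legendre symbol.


p = 523 is prime, so compute (85/523) with the reciprocity algorithm (Jacobi-symbol steps: pull out 2s via (2/n), flip via reciprocity, reduce):
  reciprocity: (85/523) -> +(523/85)
  reduce: (13/85)
  reciprocity: (13/85) -> +(85/13)
  reduce: (7/13)
  reciprocity: (7/13) -> +(13/7)
  reduce: (6/7)
  pull out 2: (2/7) = +1  (since 7 mod 8 = 7)
  reciprocity: (3/7) -> -(7/3)
  reduce: (1/3)
  (1/3) = 1
Product of signs = -1
(85/523) = -1

-1


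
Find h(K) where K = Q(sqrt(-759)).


K = Q(sqrt(-759)). d mod 4 = 1, so D = disc(K) = d = -759
h(K) equals the number of primitive reduced positive-definite forms (a, b, c) = a*x^2 + b*x*y + c*y^2 with b^2 - 4ac = D,
where reduced means |b| <= a <= c, with b >= 0 whenever |b| = a or a = c, and primitive means gcd(a, b, c) = 1.
Reduced forces 3a^2 <= |D| = 759, so 1 <= a <= 15; b must have the parity of D, and c = (b^2 - D)/(4a) must be an integer >= a.
Enumerate a = 1..15, b in [-a, a]:
  a=1: (1, 1, 190)  [1]
  a=2: (2, -1, 95), (2, 1, 95)  [2]
  a=3: (3, 3, 64)  [1]
  a=4: (4, -3, 48), (4, 3, 48)  [2]
  a=5: (5, -1, 38), (5, 1, 38)  [2]
  a=6: (6, -3, 32), (6, 3, 32)  [2]
  a=7: (7, -5, 28), (7, 5, 28)  [2]
  a=8: (8, -3, 24), (8, 3, 24)  [2]
  a=9: none
  a=10: (10, -9, 21), (10, -1, 19), (10, 1, 19), (10, 9, 21)  [4]
  a=11: (11, 11, 20)  [1]
  a=12: (12, -3, 16), (12, 3, 16)  [2]
  a=13: none
  a=14: (14, -9, 15), (14, 5, 14), (14, 9, 15)  [3]
  a=15: none
Total reduced forms: 1 + 2 + 1 + 2 + 2 + 2 + 2 + 2 + 4 + 1 + 2 + 3 = 24
h = 24

24


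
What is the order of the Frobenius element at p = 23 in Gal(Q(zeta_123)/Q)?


The Frobenius at p in Gal(Q(zeta_n)/Q) = (Z/nZ)* is the class of p, so its order is ord_123(23), the smallest k >= 1 with 23^k = 1 mod 123.
n = 123 = 3 * 41, phi(123) = 80; the order divides phi(n).
Divisors of 80: 1, 2, 4, 5, 8, 10, 16, 20, 40, 80
Repeated squaring mod 123: 23^1 = 23, 23^2 = 37, 23^4 = 16, 23^8 = 10, 23^16 = 100, 23^32 = 37, 23^64 = 16
Test divisors in increasing order:
  k=1: 23^1 = 23 mod 123
  k=2: 23^2 = 37 mod 123
  k=4: 23^4 = 16 mod 123
  k=5: 23^5 = 16 * 23 = 122 mod 123
  k=8: 23^8 = 10 mod 123
  k=10: 23^10 = 10 * 37 = 1 mod 123  <- first divisor giving 1
Order = 10

10


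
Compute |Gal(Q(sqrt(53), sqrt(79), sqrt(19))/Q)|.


The 3 square roots of distinct primes are multiplicatively independent over Q,
so [K:Q] = 2^3 and Gal(K/Q) is isomorphic to (Z/2Z)^3.
|Gal| = 2^3 = 8

8


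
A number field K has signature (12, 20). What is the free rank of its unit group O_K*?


By Dirichlet's unit theorem:
rank = r1 + r2 - 1
= 12 + 20 - 1
= 31

31


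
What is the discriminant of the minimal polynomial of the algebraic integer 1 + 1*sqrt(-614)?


The element 1 + 1*sqrt(-614) has minimal polynomial:
x^2 - 2*x + 615
Discriminant = (-2)^2 - 4*(615)
= 4 - 2460
= -2456

-2456


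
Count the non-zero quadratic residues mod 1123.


For prime p, the number of non-zero quadratic residues is (p-1)/2.
= (1123-1)/2
= 561

561


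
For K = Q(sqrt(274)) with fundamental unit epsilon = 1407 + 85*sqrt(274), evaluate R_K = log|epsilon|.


epsilon = 1407 + 85*sqrt(274)
= 2814.0004
R = ln(2814.0004)
= 7.9424

7.9424


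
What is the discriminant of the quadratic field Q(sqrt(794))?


For K = Q(sqrt(d)) with d squarefree: disc(K) = d if d = 1 mod 4, and disc(K) = 4d if d = 2 or 3 mod 4.
Here d = 794, and d mod 4 = 2.
d = 2 mod 4, not 1 (O_K = Z[sqrt(d)]), so disc(K) = 4d = 4 * (794) = 3176

3176


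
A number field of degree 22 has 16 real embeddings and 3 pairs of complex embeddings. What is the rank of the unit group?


By Dirichlet's unit theorem:
rank = r1 + r2 - 1
= 16 + 3 - 1
= 18

18


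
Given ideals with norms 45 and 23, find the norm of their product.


N(IJ) = N(I) * N(J)
= 45 * 23
= 1035

1035


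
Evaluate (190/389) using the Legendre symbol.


p = 389 is prime, so compute (190/389) with the reciprocity algorithm (Jacobi-symbol steps: pull out 2s via (2/n), flip via reciprocity, reduce):
  pull out 2: (2/389) = -1  (since 389 mod 8 = 5)
  reciprocity: (95/389) -> +(389/95)
  reduce: (9/95)
  reciprocity: (9/95) -> +(95/9)
  reduce: (5/9)
  reciprocity: (5/9) -> +(9/5)
  reduce: (4/5)
  pull out 2: (2/5) = -1  (since 5 mod 8 = 5)
  pull out 2: (2/5) = -1  (since 5 mod 8 = 5)
  (1/5) = 1
Product of signs = -1
(190/389) = -1

-1


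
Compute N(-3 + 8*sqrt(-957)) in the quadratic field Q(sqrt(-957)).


N(a + b*sqrt(d)) = a^2 - d*b^2
= (-3)^2 - (-957)*(8)^2
= 9 + 61248
= 61257

61257


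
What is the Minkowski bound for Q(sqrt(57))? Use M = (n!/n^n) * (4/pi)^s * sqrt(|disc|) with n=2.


d = 57, d mod 4 = 1, so disc(K) = d = 57; |disc(K)| = 57
Real quadratic field, so n = 2, s = r2 = 0, r1 = 2
M = (n!/n^n) * (4/pi)^s * sqrt(|disc(K)|) = (2!/2^2) * (4/pi)^0 * sqrt(57)
= 0.5 * 1.000000 * 7.549834
= 3.7749

3.7749


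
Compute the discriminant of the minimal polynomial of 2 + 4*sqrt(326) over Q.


The element 2 + 4*sqrt(326) has minimal polynomial:
x^2 - 4*x - 5212
Discriminant = (-4)^2 - 4*(-5212)
= 16 + 20848
= 20864

20864


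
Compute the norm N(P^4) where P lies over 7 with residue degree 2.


N(P^a) = p^(a*f)
= 7^(4*2)
= 7^8
= 5764801

5764801


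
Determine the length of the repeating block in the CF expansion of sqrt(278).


Run the CF algorithm for sqrt(278).
a_0 = floor(sqrt(278)) = 16; set m_0=0, q_0=1.
Recurrence: m' = q*a - m,  q' = (d - m'^2)/q,  a' = floor((a_0 + m')/q').
  step 1: m=16, q=22, a=1
  step 2: m=6, q=11, a=2
  step 3: m=16, q=2, a=16
  step 4: m=16, q=11, a=2
  step 5: m=6, q=22, a=1
  step 6: m=16, q=1, a=32
a_6 = 2*a_0 = 32, so the period closes here.
sqrt(278) = [16; 1, 2, 16, 2, 1, 32]
Period length = 6

6


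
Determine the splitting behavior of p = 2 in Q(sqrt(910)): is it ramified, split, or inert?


K = Q(sqrt(910)). Since d mod 4 = 2, disc(K) = 3640.
Check p | disc: 3640 mod 2 = 0.
p divides disc, so p ramifies: (p) = P^2 with e=2, f=1, g=1.
Therefore p is ramified.

ramified


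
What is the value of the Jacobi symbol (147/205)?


Compute (147/205) via quadratic reciprocity:
  reciprocity: (147/205) -> +(205/147)
  reduce: (58/147)
  pull out 2: (2/147) = -1  (since 147 mod 8 = 3)
  reciprocity: (29/147) -> +(147/29)
  reduce: (2/29)
  pull out 2: (2/29) = -1  (since 29 mod 8 = 5)
  (1/29) = 1
Product of signs = 1

1


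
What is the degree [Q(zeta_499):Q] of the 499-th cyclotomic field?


The degree equals Euler's totient phi(499).
499 = 499
phi(499) = 498

498


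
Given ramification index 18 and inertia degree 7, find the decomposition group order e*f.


|D_P| = e * f
= 18 * 7
= 126

126


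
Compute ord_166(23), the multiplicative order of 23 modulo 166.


We want ord_166(23), the smallest k >= 1 with 23^k = 1 mod 166.
n = 166 = 2 * 83, phi(166) = 82; the order divides phi(n).
Divisors of 82: 1, 2, 41, 82
Repeated squaring mod 166: 23^1 = 23, 23^2 = 31, 23^4 = 131, 23^8 = 63, 23^16 = 151, 23^32 = 59, 23^64 = 161
Test divisors in increasing order:
  k=1: 23^1 = 23 mod 166
  k=2: 23^2 = 31 mod 166
  k=41: 23^41 = 59 * 63 * 23 = 1 mod 166  <- first divisor giving 1
Order = 41

41


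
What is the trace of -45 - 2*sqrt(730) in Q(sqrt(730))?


Tr(a + b*sqrt(d)) = (a + b*sqrt(d)) + (a - b*sqrt(d)) = 2a
= 2 * (-45)
= -90

-90


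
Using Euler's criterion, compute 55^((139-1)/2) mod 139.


p = 139 is prime and the exponent is (p-1)/2 = 69, so by Euler's criterion 55^69 = (55/139) = +1 or -1 mod 139.
Compute by square-and-multiply:
  69 = 64 + 4 + 1 (binary 1000101)
  Repeated squaring mod 139: 55^1 = 55, 55^2 = 106, 55^4 = 116, 55^8 = 112, 55^16 = 34, 55^32 = 44, 55^64 = 129
  55^69 = 55^64 * 55^4 * 55^1 = 129 * 116 * 55 mod 139
    129 * 116 = 14964 = 91 mod 139
    91 * 55 = 5005 = 1 mod 139
  55^69 = 1 mod 139
Result 1: 55 is a quadratic residue mod 139.
55^69 mod 139 = 1

1


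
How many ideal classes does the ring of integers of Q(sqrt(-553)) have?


K = Q(sqrt(-553)). d mod 4 = 3, so D = disc(K) = 4d = -2212
h(K) equals the number of primitive reduced positive-definite forms (a, b, c) = a*x^2 + b*x*y + c*y^2 with b^2 - 4ac = D,
where reduced means |b| <= a <= c, with b >= 0 whenever |b| = a or a = c, and primitive means gcd(a, b, c) = 1.
Reduced forces 3a^2 <= |D| = 2212, so 1 <= a <= 27; b must have the parity of D, and c = (b^2 - D)/(4a) must be an integer >= a.
Enumerate a = 1..27, b in [-a, a]:
  a=1: (1, 0, 553)  [1]
  a=2: (2, 2, 277)  [1]
  a=3..6: none
  a=7: (7, 0, 79)  [1]
  a=8..13: none
  a=14: (14, 14, 43)  [1]
  a=15..16: none
  a=17: (17, -10, 34), (17, 10, 34)  [2]
  a=18: none
  a=19: (19, -12, 31), (19, 12, 31)  [2]
  a=20..27: none
Total reduced forms: 1 + 1 + 1 + 1 + 2 + 2 = 8
h = 8

8
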